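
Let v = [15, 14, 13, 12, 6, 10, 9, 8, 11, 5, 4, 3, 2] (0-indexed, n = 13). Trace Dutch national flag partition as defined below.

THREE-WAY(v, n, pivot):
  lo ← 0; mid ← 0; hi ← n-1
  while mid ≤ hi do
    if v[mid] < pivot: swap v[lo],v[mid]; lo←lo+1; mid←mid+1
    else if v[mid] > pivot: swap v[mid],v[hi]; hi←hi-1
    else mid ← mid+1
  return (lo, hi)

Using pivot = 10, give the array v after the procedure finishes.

lo=0 mid=0 hi=12
15>10: swap(0,12), hi=11 ⇒ [2, 14, 13, 12, 6, 10, 9, 8, 11, 5, 4, 3, 15]
2<10: swap(0,0), lo=1 mid=1 ⇒ [2, 14, 13, 12, 6, 10, 9, 8, 11, 5, 4, 3, 15]
14>10: swap(1,11), hi=10 ⇒ [2, 3, 13, 12, 6, 10, 9, 8, 11, 5, 4, 14, 15]
3<10: swap(1,1), lo=2 mid=2 ⇒ [2, 3, 13, 12, 6, 10, 9, 8, 11, 5, 4, 14, 15]
13>10: swap(2,10), hi=9 ⇒ [2, 3, 4, 12, 6, 10, 9, 8, 11, 5, 13, 14, 15]
4<10: swap(2,2), lo=3 mid=3 ⇒ [2, 3, 4, 12, 6, 10, 9, 8, 11, 5, 13, 14, 15]
12>10: swap(3,9), hi=8 ⇒ [2, 3, 4, 5, 6, 10, 9, 8, 11, 12, 13, 14, 15]
5<10: swap(3,3), lo=4 mid=4 ⇒ [2, 3, 4, 5, 6, 10, 9, 8, 11, 12, 13, 14, 15]
6<10: swap(4,4), lo=5 mid=5 ⇒ [2, 3, 4, 5, 6, 10, 9, 8, 11, 12, 13, 14, 15]
10=10: mid=6
9<10: swap(5,6), lo=6 mid=7 ⇒ [2, 3, 4, 5, 6, 9, 10, 8, 11, 12, 13, 14, 15]
8<10: swap(6,7), lo=7 mid=8 ⇒ [2, 3, 4, 5, 6, 9, 8, 10, 11, 12, 13, 14, 15]
11>10: swap(8,8), hi=7 ⇒ [2, 3, 4, 5, 6, 9, 8, 10, 11, 12, 13, 14, 15]
done. lo=7 hi=7; v=[2, 3, 4, 5, 6, 9, 8, 10, 11, 12, 13, 14, 15]

[2, 3, 4, 5, 6, 9, 8, 10, 11, 12, 13, 14, 15]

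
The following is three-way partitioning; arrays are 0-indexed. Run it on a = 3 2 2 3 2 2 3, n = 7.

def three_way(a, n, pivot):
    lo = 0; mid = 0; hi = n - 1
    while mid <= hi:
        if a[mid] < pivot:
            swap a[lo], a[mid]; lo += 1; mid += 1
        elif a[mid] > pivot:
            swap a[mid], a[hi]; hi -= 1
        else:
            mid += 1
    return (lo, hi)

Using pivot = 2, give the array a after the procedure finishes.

pivot = 2; lo=0, mid=0, hi=6
a[mid]=3>2: swap a[0],a[6]; hi=5 → 3 2 2 3 2 2 3
a[mid]=3>2: swap a[0],a[5]; hi=4 → 2 2 2 3 2 3 3
a[mid]=2=2: mid=1
a[mid]=2=2: mid=2
a[mid]=2=2: mid=3
a[mid]=3>2: swap a[3],a[4]; hi=3 → 2 2 2 2 3 3 3
a[mid]=2=2: mid=4
end: lo=0, hi=3; a = 2 2 2 2 3 3 3

2 2 2 2 3 3 3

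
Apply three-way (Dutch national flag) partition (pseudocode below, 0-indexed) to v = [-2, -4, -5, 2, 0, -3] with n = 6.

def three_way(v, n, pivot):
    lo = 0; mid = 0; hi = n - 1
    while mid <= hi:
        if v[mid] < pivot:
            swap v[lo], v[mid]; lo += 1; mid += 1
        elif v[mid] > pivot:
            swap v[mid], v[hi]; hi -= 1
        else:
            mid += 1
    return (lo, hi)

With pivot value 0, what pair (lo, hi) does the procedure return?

pivot = 0; lo=0, mid=0, hi=5
v[mid]=-2<0: swap v[0],v[0]; lo=1,mid=1 → [-2, -4, -5, 2, 0, -3]
v[mid]=-4<0: swap v[1],v[1]; lo=2,mid=2 → [-2, -4, -5, 2, 0, -3]
v[mid]=-5<0: swap v[2],v[2]; lo=3,mid=3 → [-2, -4, -5, 2, 0, -3]
v[mid]=2>0: swap v[3],v[5]; hi=4 → [-2, -4, -5, -3, 0, 2]
v[mid]=-3<0: swap v[3],v[3]; lo=4,mid=4 → [-2, -4, -5, -3, 0, 2]
v[mid]=0=0: mid=5
end: lo=4, hi=4; v = [-2, -4, -5, -3, 0, 2]

(4, 4)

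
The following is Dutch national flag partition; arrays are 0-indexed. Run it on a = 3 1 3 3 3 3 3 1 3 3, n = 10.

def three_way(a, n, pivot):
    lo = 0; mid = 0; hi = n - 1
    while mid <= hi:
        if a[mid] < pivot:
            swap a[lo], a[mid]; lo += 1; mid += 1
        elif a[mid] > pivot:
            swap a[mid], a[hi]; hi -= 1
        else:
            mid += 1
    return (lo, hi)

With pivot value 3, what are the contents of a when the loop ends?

1 1 3 3 3 3 3 3 3 3

lo=0 mid=0 hi=9
3=3: mid=1
1<3: swap(0,1), lo=1 mid=2 ⇒ 1 3 3 3 3 3 3 1 3 3
3=3: mid=3
3=3: mid=4
3=3: mid=5
3=3: mid=6
3=3: mid=7
1<3: swap(1,7), lo=2 mid=8 ⇒ 1 1 3 3 3 3 3 3 3 3
3=3: mid=9
3=3: mid=10
done. lo=2 hi=9; a=1 1 3 3 3 3 3 3 3 3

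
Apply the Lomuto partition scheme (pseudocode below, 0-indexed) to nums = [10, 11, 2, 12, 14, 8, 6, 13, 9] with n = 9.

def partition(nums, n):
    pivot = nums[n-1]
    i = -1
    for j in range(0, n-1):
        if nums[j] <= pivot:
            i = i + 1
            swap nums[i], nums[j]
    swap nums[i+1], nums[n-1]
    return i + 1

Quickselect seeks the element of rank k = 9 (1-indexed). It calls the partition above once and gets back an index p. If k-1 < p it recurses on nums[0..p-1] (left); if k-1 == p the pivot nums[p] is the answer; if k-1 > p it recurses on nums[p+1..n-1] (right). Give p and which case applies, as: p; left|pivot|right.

3; right

pivot=9, i=-1
j=0: 10>9, skip
j=1: 11>9, skip
j=2: 2≤9, i=0, swap(0,2) ⇒ [2, 11, 10, 12, 14, 8, 6, 13, 9]
j=3: 12>9, skip
j=4: 14>9, skip
j=5: 8≤9, i=1, swap(1,5) ⇒ [2, 8, 10, 12, 14, 11, 6, 13, 9]
j=6: 6≤9, i=2, swap(2,6) ⇒ [2, 8, 6, 12, 14, 11, 10, 13, 9]
j=7: 13>9, skip
swap(3,8) ⇒ [2, 8, 6, 9, 14, 11, 10, 13, 12]; return 3
p = 3; k-1 = 8 > 3 ⇒ right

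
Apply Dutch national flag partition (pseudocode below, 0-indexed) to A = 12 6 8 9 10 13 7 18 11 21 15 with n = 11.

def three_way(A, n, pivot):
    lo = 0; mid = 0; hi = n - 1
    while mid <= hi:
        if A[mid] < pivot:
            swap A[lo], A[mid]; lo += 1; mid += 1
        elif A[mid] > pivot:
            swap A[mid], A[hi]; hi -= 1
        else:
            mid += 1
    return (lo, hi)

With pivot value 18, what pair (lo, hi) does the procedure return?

(9, 9)

lo=0 mid=0 hi=10
12<18: swap(0,0), lo=1 mid=1 ⇒ 12 6 8 9 10 13 7 18 11 21 15
6<18: swap(1,1), lo=2 mid=2 ⇒ 12 6 8 9 10 13 7 18 11 21 15
8<18: swap(2,2), lo=3 mid=3 ⇒ 12 6 8 9 10 13 7 18 11 21 15
9<18: swap(3,3), lo=4 mid=4 ⇒ 12 6 8 9 10 13 7 18 11 21 15
10<18: swap(4,4), lo=5 mid=5 ⇒ 12 6 8 9 10 13 7 18 11 21 15
13<18: swap(5,5), lo=6 mid=6 ⇒ 12 6 8 9 10 13 7 18 11 21 15
7<18: swap(6,6), lo=7 mid=7 ⇒ 12 6 8 9 10 13 7 18 11 21 15
18=18: mid=8
11<18: swap(7,8), lo=8 mid=9 ⇒ 12 6 8 9 10 13 7 11 18 21 15
21>18: swap(9,10), hi=9 ⇒ 12 6 8 9 10 13 7 11 18 15 21
15<18: swap(8,9), lo=9 mid=10 ⇒ 12 6 8 9 10 13 7 11 15 18 21
done. lo=9 hi=9; A=12 6 8 9 10 13 7 11 15 18 21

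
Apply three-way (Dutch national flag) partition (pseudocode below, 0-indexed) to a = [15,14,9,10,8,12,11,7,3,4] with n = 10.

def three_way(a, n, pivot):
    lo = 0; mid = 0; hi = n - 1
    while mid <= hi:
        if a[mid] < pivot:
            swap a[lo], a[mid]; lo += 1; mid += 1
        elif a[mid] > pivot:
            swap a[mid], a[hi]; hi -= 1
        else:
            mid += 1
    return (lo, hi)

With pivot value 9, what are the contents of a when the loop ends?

[4,3,7,8,9,11,12,10,14,15]

pivot = 9; lo=0, mid=0, hi=9
a[mid]=15>9: swap a[0],a[9]; hi=8 → [4,14,9,10,8,12,11,7,3,15]
a[mid]=4<9: swap a[0],a[0]; lo=1,mid=1 → [4,14,9,10,8,12,11,7,3,15]
a[mid]=14>9: swap a[1],a[8]; hi=7 → [4,3,9,10,8,12,11,7,14,15]
a[mid]=3<9: swap a[1],a[1]; lo=2,mid=2 → [4,3,9,10,8,12,11,7,14,15]
a[mid]=9=9: mid=3
a[mid]=10>9: swap a[3],a[7]; hi=6 → [4,3,9,7,8,12,11,10,14,15]
a[mid]=7<9: swap a[2],a[3]; lo=3,mid=4 → [4,3,7,9,8,12,11,10,14,15]
a[mid]=8<9: swap a[3],a[4]; lo=4,mid=5 → [4,3,7,8,9,12,11,10,14,15]
a[mid]=12>9: swap a[5],a[6]; hi=5 → [4,3,7,8,9,11,12,10,14,15]
a[mid]=11>9: swap a[5],a[5]; hi=4 → [4,3,7,8,9,11,12,10,14,15]
end: lo=4, hi=4; a = [4,3,7,8,9,11,12,10,14,15]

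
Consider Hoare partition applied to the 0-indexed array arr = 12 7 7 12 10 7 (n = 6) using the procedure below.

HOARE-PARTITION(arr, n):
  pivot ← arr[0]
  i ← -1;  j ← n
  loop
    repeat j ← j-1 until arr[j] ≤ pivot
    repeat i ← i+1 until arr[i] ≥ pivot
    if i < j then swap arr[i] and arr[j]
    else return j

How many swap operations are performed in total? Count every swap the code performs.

pivot=12
j stops at 5 (7), i stops at 0 (12); swap ⇒ 7 7 7 12 10 12
j stops at 4 (10), i stops at 3 (12); swap ⇒ 7 7 7 10 12 12
j stops at 3, i stops at 4; i≥j ⇒ return 3. arr=7 7 7 10 12 12

2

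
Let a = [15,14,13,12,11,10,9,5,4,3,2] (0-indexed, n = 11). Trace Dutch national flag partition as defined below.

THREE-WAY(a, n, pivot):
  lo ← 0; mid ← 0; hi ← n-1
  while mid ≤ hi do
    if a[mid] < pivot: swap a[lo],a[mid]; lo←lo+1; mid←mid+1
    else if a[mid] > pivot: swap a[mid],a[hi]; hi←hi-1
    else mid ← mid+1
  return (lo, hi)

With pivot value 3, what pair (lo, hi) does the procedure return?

(1, 1)

lo=0 mid=0 hi=10
15>3: swap(0,10), hi=9 ⇒ [2,14,13,12,11,10,9,5,4,3,15]
2<3: swap(0,0), lo=1 mid=1 ⇒ [2,14,13,12,11,10,9,5,4,3,15]
14>3: swap(1,9), hi=8 ⇒ [2,3,13,12,11,10,9,5,4,14,15]
3=3: mid=2
13>3: swap(2,8), hi=7 ⇒ [2,3,4,12,11,10,9,5,13,14,15]
4>3: swap(2,7), hi=6 ⇒ [2,3,5,12,11,10,9,4,13,14,15]
5>3: swap(2,6), hi=5 ⇒ [2,3,9,12,11,10,5,4,13,14,15]
9>3: swap(2,5), hi=4 ⇒ [2,3,10,12,11,9,5,4,13,14,15]
10>3: swap(2,4), hi=3 ⇒ [2,3,11,12,10,9,5,4,13,14,15]
11>3: swap(2,3), hi=2 ⇒ [2,3,12,11,10,9,5,4,13,14,15]
12>3: swap(2,2), hi=1 ⇒ [2,3,12,11,10,9,5,4,13,14,15]
done. lo=1 hi=1; a=[2,3,12,11,10,9,5,4,13,14,15]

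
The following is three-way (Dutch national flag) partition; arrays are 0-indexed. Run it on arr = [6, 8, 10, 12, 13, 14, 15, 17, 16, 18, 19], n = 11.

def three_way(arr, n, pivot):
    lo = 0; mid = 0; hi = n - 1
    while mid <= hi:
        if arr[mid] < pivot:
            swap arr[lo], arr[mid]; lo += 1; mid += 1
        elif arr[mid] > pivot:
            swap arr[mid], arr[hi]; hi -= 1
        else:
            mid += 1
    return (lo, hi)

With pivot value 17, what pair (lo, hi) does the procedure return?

pivot = 17; lo=0, mid=0, hi=10
arr[mid]=6<17: swap arr[0],arr[0]; lo=1,mid=1 → [6, 8, 10, 12, 13, 14, 15, 17, 16, 18, 19]
arr[mid]=8<17: swap arr[1],arr[1]; lo=2,mid=2 → [6, 8, 10, 12, 13, 14, 15, 17, 16, 18, 19]
arr[mid]=10<17: swap arr[2],arr[2]; lo=3,mid=3 → [6, 8, 10, 12, 13, 14, 15, 17, 16, 18, 19]
arr[mid]=12<17: swap arr[3],arr[3]; lo=4,mid=4 → [6, 8, 10, 12, 13, 14, 15, 17, 16, 18, 19]
arr[mid]=13<17: swap arr[4],arr[4]; lo=5,mid=5 → [6, 8, 10, 12, 13, 14, 15, 17, 16, 18, 19]
arr[mid]=14<17: swap arr[5],arr[5]; lo=6,mid=6 → [6, 8, 10, 12, 13, 14, 15, 17, 16, 18, 19]
arr[mid]=15<17: swap arr[6],arr[6]; lo=7,mid=7 → [6, 8, 10, 12, 13, 14, 15, 17, 16, 18, 19]
arr[mid]=17=17: mid=8
arr[mid]=16<17: swap arr[7],arr[8]; lo=8,mid=9 → [6, 8, 10, 12, 13, 14, 15, 16, 17, 18, 19]
arr[mid]=18>17: swap arr[9],arr[10]; hi=9 → [6, 8, 10, 12, 13, 14, 15, 16, 17, 19, 18]
arr[mid]=19>17: swap arr[9],arr[9]; hi=8 → [6, 8, 10, 12, 13, 14, 15, 16, 17, 19, 18]
end: lo=8, hi=8; arr = [6, 8, 10, 12, 13, 14, 15, 16, 17, 19, 18]

(8, 8)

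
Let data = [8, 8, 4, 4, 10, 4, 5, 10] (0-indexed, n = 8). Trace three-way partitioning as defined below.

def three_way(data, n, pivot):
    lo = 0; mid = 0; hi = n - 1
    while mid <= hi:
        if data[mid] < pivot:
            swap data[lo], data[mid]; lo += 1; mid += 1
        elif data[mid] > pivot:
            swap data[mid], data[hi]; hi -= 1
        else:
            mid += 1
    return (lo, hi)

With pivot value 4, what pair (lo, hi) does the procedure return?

lo=0 mid=0 hi=7
8>4: swap(0,7), hi=6 ⇒ [10, 8, 4, 4, 10, 4, 5, 8]
10>4: swap(0,6), hi=5 ⇒ [5, 8, 4, 4, 10, 4, 10, 8]
5>4: swap(0,5), hi=4 ⇒ [4, 8, 4, 4, 10, 5, 10, 8]
4=4: mid=1
8>4: swap(1,4), hi=3 ⇒ [4, 10, 4, 4, 8, 5, 10, 8]
10>4: swap(1,3), hi=2 ⇒ [4, 4, 4, 10, 8, 5, 10, 8]
4=4: mid=2
4=4: mid=3
done. lo=0 hi=2; data=[4, 4, 4, 10, 8, 5, 10, 8]

(0, 2)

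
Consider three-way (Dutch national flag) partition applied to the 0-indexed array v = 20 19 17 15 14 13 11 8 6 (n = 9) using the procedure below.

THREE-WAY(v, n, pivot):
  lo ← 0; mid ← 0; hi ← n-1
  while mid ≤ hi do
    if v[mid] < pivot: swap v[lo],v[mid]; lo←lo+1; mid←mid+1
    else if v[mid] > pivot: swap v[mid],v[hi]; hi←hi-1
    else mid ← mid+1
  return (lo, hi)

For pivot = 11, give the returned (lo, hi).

(2, 2)

pivot = 11; lo=0, mid=0, hi=8
v[mid]=20>11: swap v[0],v[8]; hi=7 → 6 19 17 15 14 13 11 8 20
v[mid]=6<11: swap v[0],v[0]; lo=1,mid=1 → 6 19 17 15 14 13 11 8 20
v[mid]=19>11: swap v[1],v[7]; hi=6 → 6 8 17 15 14 13 11 19 20
v[mid]=8<11: swap v[1],v[1]; lo=2,mid=2 → 6 8 17 15 14 13 11 19 20
v[mid]=17>11: swap v[2],v[6]; hi=5 → 6 8 11 15 14 13 17 19 20
v[mid]=11=11: mid=3
v[mid]=15>11: swap v[3],v[5]; hi=4 → 6 8 11 13 14 15 17 19 20
v[mid]=13>11: swap v[3],v[4]; hi=3 → 6 8 11 14 13 15 17 19 20
v[mid]=14>11: swap v[3],v[3]; hi=2 → 6 8 11 14 13 15 17 19 20
end: lo=2, hi=2; v = 6 8 11 14 13 15 17 19 20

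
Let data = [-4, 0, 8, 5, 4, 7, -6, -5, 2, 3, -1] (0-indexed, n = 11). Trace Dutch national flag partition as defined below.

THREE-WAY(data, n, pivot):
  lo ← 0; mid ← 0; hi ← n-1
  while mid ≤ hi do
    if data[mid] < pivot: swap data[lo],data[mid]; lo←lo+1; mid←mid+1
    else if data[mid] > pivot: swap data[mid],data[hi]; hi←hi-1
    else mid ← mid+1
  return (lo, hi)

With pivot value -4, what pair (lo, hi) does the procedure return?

(2, 2)

lo=0 mid=0 hi=10
-4=-4: mid=1
0>-4: swap(1,10), hi=9 ⇒ [-4, -1, 8, 5, 4, 7, -6, -5, 2, 3, 0]
-1>-4: swap(1,9), hi=8 ⇒ [-4, 3, 8, 5, 4, 7, -6, -5, 2, -1, 0]
3>-4: swap(1,8), hi=7 ⇒ [-4, 2, 8, 5, 4, 7, -6, -5, 3, -1, 0]
2>-4: swap(1,7), hi=6 ⇒ [-4, -5, 8, 5, 4, 7, -6, 2, 3, -1, 0]
-5<-4: swap(0,1), lo=1 mid=2 ⇒ [-5, -4, 8, 5, 4, 7, -6, 2, 3, -1, 0]
8>-4: swap(2,6), hi=5 ⇒ [-5, -4, -6, 5, 4, 7, 8, 2, 3, -1, 0]
-6<-4: swap(1,2), lo=2 mid=3 ⇒ [-5, -6, -4, 5, 4, 7, 8, 2, 3, -1, 0]
5>-4: swap(3,5), hi=4 ⇒ [-5, -6, -4, 7, 4, 5, 8, 2, 3, -1, 0]
7>-4: swap(3,4), hi=3 ⇒ [-5, -6, -4, 4, 7, 5, 8, 2, 3, -1, 0]
4>-4: swap(3,3), hi=2 ⇒ [-5, -6, -4, 4, 7, 5, 8, 2, 3, -1, 0]
done. lo=2 hi=2; data=[-5, -6, -4, 4, 7, 5, 8, 2, 3, -1, 0]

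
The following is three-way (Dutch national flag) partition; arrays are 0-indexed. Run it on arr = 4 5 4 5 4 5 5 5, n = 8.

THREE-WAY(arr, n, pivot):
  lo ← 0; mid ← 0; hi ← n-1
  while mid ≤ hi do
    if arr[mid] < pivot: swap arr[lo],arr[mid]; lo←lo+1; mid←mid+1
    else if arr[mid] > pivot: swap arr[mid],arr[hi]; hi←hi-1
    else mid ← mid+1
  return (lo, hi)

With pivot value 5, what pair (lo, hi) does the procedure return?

(3, 7)

lo=0 mid=0 hi=7
4<5: swap(0,0), lo=1 mid=1 ⇒ 4 5 4 5 4 5 5 5
5=5: mid=2
4<5: swap(1,2), lo=2 mid=3 ⇒ 4 4 5 5 4 5 5 5
5=5: mid=4
4<5: swap(2,4), lo=3 mid=5 ⇒ 4 4 4 5 5 5 5 5
5=5: mid=6
5=5: mid=7
5=5: mid=8
done. lo=3 hi=7; arr=4 4 4 5 5 5 5 5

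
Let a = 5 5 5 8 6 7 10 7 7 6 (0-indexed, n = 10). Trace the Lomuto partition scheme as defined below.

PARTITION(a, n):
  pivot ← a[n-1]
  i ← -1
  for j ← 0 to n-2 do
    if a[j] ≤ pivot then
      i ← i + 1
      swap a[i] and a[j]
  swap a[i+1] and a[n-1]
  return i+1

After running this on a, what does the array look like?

pivot = a[9] = 6; i = -1
j=0: a[0]=5 ≤ 6 → i=0, swap a[0],a[0] (no change) → 5 5 5 8 6 7 10 7 7 6
j=1: a[1]=5 ≤ 6 → i=1, swap a[1],a[1] (no change) → 5 5 5 8 6 7 10 7 7 6
j=2: a[2]=5 ≤ 6 → i=2, swap a[2],a[2] (no change) → 5 5 5 8 6 7 10 7 7 6
j=3: a[3]=8 > 6 → no swap
j=4: a[4]=6 ≤ 6 → i=3, swap a[3],a[4] → 5 5 5 6 8 7 10 7 7 6
j=5: a[5]=7 > 6 → no swap
j=6: a[6]=10 > 6 → no swap
j=7: a[7]=7 > 6 → no swap
j=8: a[8]=7 > 6 → no swap
final swap a[4],a[9] → 5 5 5 6 6 7 10 7 7 8; return 4

5 5 5 6 6 7 10 7 7 8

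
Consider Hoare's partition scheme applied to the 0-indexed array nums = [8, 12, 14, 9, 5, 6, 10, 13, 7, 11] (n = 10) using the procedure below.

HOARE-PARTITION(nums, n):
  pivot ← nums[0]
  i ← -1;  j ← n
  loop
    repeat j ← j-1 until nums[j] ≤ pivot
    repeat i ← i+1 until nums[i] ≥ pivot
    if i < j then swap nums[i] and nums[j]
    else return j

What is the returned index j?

pivot=8
j stops at 8 (7), i stops at 0 (8); swap ⇒ [7, 12, 14, 9, 5, 6, 10, 13, 8, 11]
j stops at 5 (6), i stops at 1 (12); swap ⇒ [7, 6, 14, 9, 5, 12, 10, 13, 8, 11]
j stops at 4 (5), i stops at 2 (14); swap ⇒ [7, 6, 5, 9, 14, 12, 10, 13, 8, 11]
j stops at 2, i stops at 3; i≥j ⇒ return 2. nums=[7, 6, 5, 9, 14, 12, 10, 13, 8, 11]

2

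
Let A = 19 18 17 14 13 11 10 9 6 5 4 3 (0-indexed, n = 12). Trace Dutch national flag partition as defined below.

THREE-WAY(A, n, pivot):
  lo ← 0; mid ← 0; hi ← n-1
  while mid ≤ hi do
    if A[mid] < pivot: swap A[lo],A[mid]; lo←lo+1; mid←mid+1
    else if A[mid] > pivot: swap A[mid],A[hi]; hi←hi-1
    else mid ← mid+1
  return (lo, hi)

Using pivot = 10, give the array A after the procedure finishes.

pivot = 10; lo=0, mid=0, hi=11
A[mid]=19>10: swap A[0],A[11]; hi=10 → 3 18 17 14 13 11 10 9 6 5 4 19
A[mid]=3<10: swap A[0],A[0]; lo=1,mid=1 → 3 18 17 14 13 11 10 9 6 5 4 19
A[mid]=18>10: swap A[1],A[10]; hi=9 → 3 4 17 14 13 11 10 9 6 5 18 19
A[mid]=4<10: swap A[1],A[1]; lo=2,mid=2 → 3 4 17 14 13 11 10 9 6 5 18 19
A[mid]=17>10: swap A[2],A[9]; hi=8 → 3 4 5 14 13 11 10 9 6 17 18 19
A[mid]=5<10: swap A[2],A[2]; lo=3,mid=3 → 3 4 5 14 13 11 10 9 6 17 18 19
A[mid]=14>10: swap A[3],A[8]; hi=7 → 3 4 5 6 13 11 10 9 14 17 18 19
A[mid]=6<10: swap A[3],A[3]; lo=4,mid=4 → 3 4 5 6 13 11 10 9 14 17 18 19
A[mid]=13>10: swap A[4],A[7]; hi=6 → 3 4 5 6 9 11 10 13 14 17 18 19
A[mid]=9<10: swap A[4],A[4]; lo=5,mid=5 → 3 4 5 6 9 11 10 13 14 17 18 19
A[mid]=11>10: swap A[5],A[6]; hi=5 → 3 4 5 6 9 10 11 13 14 17 18 19
A[mid]=10=10: mid=6
end: lo=5, hi=5; A = 3 4 5 6 9 10 11 13 14 17 18 19

3 4 5 6 9 10 11 13 14 17 18 19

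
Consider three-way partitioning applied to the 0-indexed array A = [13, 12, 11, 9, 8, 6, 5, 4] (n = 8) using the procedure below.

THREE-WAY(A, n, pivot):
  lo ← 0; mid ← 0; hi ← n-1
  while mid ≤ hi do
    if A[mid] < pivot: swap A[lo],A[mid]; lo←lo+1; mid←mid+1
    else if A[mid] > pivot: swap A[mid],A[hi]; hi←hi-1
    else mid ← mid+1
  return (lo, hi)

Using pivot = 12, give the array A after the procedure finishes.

[4, 11, 9, 8, 6, 5, 12, 13]

lo=0 mid=0 hi=7
13>12: swap(0,7), hi=6 ⇒ [4, 12, 11, 9, 8, 6, 5, 13]
4<12: swap(0,0), lo=1 mid=1 ⇒ [4, 12, 11, 9, 8, 6, 5, 13]
12=12: mid=2
11<12: swap(1,2), lo=2 mid=3 ⇒ [4, 11, 12, 9, 8, 6, 5, 13]
9<12: swap(2,3), lo=3 mid=4 ⇒ [4, 11, 9, 12, 8, 6, 5, 13]
8<12: swap(3,4), lo=4 mid=5 ⇒ [4, 11, 9, 8, 12, 6, 5, 13]
6<12: swap(4,5), lo=5 mid=6 ⇒ [4, 11, 9, 8, 6, 12, 5, 13]
5<12: swap(5,6), lo=6 mid=7 ⇒ [4, 11, 9, 8, 6, 5, 12, 13]
done. lo=6 hi=6; A=[4, 11, 9, 8, 6, 5, 12, 13]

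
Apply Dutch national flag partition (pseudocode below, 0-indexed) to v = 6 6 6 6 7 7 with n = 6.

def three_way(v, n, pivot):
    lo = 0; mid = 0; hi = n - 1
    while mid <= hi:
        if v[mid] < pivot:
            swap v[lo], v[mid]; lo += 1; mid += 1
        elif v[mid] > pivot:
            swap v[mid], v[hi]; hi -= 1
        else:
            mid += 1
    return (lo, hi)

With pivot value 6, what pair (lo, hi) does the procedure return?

(0, 3)

pivot = 6; lo=0, mid=0, hi=5
v[mid]=6=6: mid=1
v[mid]=6=6: mid=2
v[mid]=6=6: mid=3
v[mid]=6=6: mid=4
v[mid]=7>6: swap v[4],v[5]; hi=4 → 6 6 6 6 7 7
v[mid]=7>6: swap v[4],v[4]; hi=3 → 6 6 6 6 7 7
end: lo=0, hi=3; v = 6 6 6 6 7 7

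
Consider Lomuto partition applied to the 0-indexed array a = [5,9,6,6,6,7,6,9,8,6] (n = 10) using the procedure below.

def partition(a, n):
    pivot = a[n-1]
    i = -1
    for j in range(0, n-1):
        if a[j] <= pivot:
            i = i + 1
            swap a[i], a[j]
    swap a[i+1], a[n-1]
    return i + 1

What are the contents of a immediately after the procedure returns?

[5,6,6,6,6,6,9,9,8,7]

pivot=6, i=-1
j=0: 5≤6, i=0, swap(0,0) ⇒ [5,9,6,6,6,7,6,9,8,6]
j=1: 9>6, skip
j=2: 6≤6, i=1, swap(1,2) ⇒ [5,6,9,6,6,7,6,9,8,6]
j=3: 6≤6, i=2, swap(2,3) ⇒ [5,6,6,9,6,7,6,9,8,6]
j=4: 6≤6, i=3, swap(3,4) ⇒ [5,6,6,6,9,7,6,9,8,6]
j=5: 7>6, skip
j=6: 6≤6, i=4, swap(4,6) ⇒ [5,6,6,6,6,7,9,9,8,6]
j=7: 9>6, skip
j=8: 8>6, skip
swap(5,9) ⇒ [5,6,6,6,6,6,9,9,8,7]; return 5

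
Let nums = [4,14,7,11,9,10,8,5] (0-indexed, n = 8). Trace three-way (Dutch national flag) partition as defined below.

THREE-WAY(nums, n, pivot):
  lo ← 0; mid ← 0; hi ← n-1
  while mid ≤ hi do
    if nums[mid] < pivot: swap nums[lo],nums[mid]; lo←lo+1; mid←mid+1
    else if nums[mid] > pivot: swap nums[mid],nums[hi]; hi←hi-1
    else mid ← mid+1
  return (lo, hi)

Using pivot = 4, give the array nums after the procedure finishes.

[4,7,11,9,10,8,5,14]

lo=0 mid=0 hi=7
4=4: mid=1
14>4: swap(1,7), hi=6 ⇒ [4,5,7,11,9,10,8,14]
5>4: swap(1,6), hi=5 ⇒ [4,8,7,11,9,10,5,14]
8>4: swap(1,5), hi=4 ⇒ [4,10,7,11,9,8,5,14]
10>4: swap(1,4), hi=3 ⇒ [4,9,7,11,10,8,5,14]
9>4: swap(1,3), hi=2 ⇒ [4,11,7,9,10,8,5,14]
11>4: swap(1,2), hi=1 ⇒ [4,7,11,9,10,8,5,14]
7>4: swap(1,1), hi=0 ⇒ [4,7,11,9,10,8,5,14]
done. lo=0 hi=0; nums=[4,7,11,9,10,8,5,14]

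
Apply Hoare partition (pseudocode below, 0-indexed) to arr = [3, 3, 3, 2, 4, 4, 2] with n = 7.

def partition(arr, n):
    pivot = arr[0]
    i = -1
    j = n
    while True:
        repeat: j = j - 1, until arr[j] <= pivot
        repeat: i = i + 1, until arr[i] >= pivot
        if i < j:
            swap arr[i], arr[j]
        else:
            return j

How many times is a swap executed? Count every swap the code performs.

2

pivot=3
j stops at 6 (2), i stops at 0 (3); swap ⇒ [2, 3, 3, 2, 4, 4, 3]
j stops at 3 (2), i stops at 1 (3); swap ⇒ [2, 2, 3, 3, 4, 4, 3]
j stops at 2, i stops at 2; i≥j ⇒ return 2. arr=[2, 2, 3, 3, 4, 4, 3]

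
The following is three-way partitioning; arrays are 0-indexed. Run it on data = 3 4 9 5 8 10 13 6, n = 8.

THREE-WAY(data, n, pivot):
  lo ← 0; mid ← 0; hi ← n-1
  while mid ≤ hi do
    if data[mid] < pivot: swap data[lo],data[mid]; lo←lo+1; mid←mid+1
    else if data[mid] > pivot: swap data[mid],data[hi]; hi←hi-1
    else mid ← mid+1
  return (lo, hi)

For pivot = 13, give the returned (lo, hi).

(7, 7)

pivot = 13; lo=0, mid=0, hi=7
data[mid]=3<13: swap data[0],data[0]; lo=1,mid=1 → 3 4 9 5 8 10 13 6
data[mid]=4<13: swap data[1],data[1]; lo=2,mid=2 → 3 4 9 5 8 10 13 6
data[mid]=9<13: swap data[2],data[2]; lo=3,mid=3 → 3 4 9 5 8 10 13 6
data[mid]=5<13: swap data[3],data[3]; lo=4,mid=4 → 3 4 9 5 8 10 13 6
data[mid]=8<13: swap data[4],data[4]; lo=5,mid=5 → 3 4 9 5 8 10 13 6
data[mid]=10<13: swap data[5],data[5]; lo=6,mid=6 → 3 4 9 5 8 10 13 6
data[mid]=13=13: mid=7
data[mid]=6<13: swap data[6],data[7]; lo=7,mid=8 → 3 4 9 5 8 10 6 13
end: lo=7, hi=7; data = 3 4 9 5 8 10 6 13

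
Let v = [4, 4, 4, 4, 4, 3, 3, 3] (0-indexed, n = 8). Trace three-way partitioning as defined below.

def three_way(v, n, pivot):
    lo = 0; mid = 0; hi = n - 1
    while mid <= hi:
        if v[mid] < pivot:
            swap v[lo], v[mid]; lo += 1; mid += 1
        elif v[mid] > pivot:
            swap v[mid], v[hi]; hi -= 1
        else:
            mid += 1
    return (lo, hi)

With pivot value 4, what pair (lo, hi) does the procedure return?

lo=0 mid=0 hi=7
4=4: mid=1
4=4: mid=2
4=4: mid=3
4=4: mid=4
4=4: mid=5
3<4: swap(0,5), lo=1 mid=6 ⇒ [3, 4, 4, 4, 4, 4, 3, 3]
3<4: swap(1,6), lo=2 mid=7 ⇒ [3, 3, 4, 4, 4, 4, 4, 3]
3<4: swap(2,7), lo=3 mid=8 ⇒ [3, 3, 3, 4, 4, 4, 4, 4]
done. lo=3 hi=7; v=[3, 3, 3, 4, 4, 4, 4, 4]

(3, 7)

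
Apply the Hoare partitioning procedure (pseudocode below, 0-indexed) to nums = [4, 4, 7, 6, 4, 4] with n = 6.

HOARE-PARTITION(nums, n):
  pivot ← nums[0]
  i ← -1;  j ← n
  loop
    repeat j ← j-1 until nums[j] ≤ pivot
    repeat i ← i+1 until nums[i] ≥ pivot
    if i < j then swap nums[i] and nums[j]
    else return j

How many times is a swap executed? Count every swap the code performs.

pivot=4
j stops at 5 (4), i stops at 0 (4); swap ⇒ [4, 4, 7, 6, 4, 4]
j stops at 4 (4), i stops at 1 (4); swap ⇒ [4, 4, 7, 6, 4, 4]
j stops at 1, i stops at 2; i≥j ⇒ return 1. nums=[4, 4, 7, 6, 4, 4]

2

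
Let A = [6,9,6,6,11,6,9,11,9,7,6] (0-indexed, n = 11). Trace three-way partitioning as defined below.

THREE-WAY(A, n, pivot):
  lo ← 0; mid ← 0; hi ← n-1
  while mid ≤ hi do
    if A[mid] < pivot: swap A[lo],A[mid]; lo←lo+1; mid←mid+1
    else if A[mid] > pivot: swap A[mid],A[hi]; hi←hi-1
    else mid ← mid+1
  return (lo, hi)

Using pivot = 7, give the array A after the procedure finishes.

[6,6,6,6,6,7,11,9,9,11,9]

lo=0 mid=0 hi=10
6<7: swap(0,0), lo=1 mid=1 ⇒ [6,9,6,6,11,6,9,11,9,7,6]
9>7: swap(1,10), hi=9 ⇒ [6,6,6,6,11,6,9,11,9,7,9]
6<7: swap(1,1), lo=2 mid=2 ⇒ [6,6,6,6,11,6,9,11,9,7,9]
6<7: swap(2,2), lo=3 mid=3 ⇒ [6,6,6,6,11,6,9,11,9,7,9]
6<7: swap(3,3), lo=4 mid=4 ⇒ [6,6,6,6,11,6,9,11,9,7,9]
11>7: swap(4,9), hi=8 ⇒ [6,6,6,6,7,6,9,11,9,11,9]
7=7: mid=5
6<7: swap(4,5), lo=5 mid=6 ⇒ [6,6,6,6,6,7,9,11,9,11,9]
9>7: swap(6,8), hi=7 ⇒ [6,6,6,6,6,7,9,11,9,11,9]
9>7: swap(6,7), hi=6 ⇒ [6,6,6,6,6,7,11,9,9,11,9]
11>7: swap(6,6), hi=5 ⇒ [6,6,6,6,6,7,11,9,9,11,9]
done. lo=5 hi=5; A=[6,6,6,6,6,7,11,9,9,11,9]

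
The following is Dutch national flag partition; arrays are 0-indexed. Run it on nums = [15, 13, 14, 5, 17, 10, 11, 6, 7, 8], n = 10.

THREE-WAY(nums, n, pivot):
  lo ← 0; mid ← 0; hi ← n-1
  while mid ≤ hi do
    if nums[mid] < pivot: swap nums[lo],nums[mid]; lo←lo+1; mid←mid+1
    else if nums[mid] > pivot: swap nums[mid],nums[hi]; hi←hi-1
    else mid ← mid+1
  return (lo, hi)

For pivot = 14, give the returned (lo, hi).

(7, 7)

pivot = 14; lo=0, mid=0, hi=9
nums[mid]=15>14: swap nums[0],nums[9]; hi=8 → [8, 13, 14, 5, 17, 10, 11, 6, 7, 15]
nums[mid]=8<14: swap nums[0],nums[0]; lo=1,mid=1 → [8, 13, 14, 5, 17, 10, 11, 6, 7, 15]
nums[mid]=13<14: swap nums[1],nums[1]; lo=2,mid=2 → [8, 13, 14, 5, 17, 10, 11, 6, 7, 15]
nums[mid]=14=14: mid=3
nums[mid]=5<14: swap nums[2],nums[3]; lo=3,mid=4 → [8, 13, 5, 14, 17, 10, 11, 6, 7, 15]
nums[mid]=17>14: swap nums[4],nums[8]; hi=7 → [8, 13, 5, 14, 7, 10, 11, 6, 17, 15]
nums[mid]=7<14: swap nums[3],nums[4]; lo=4,mid=5 → [8, 13, 5, 7, 14, 10, 11, 6, 17, 15]
nums[mid]=10<14: swap nums[4],nums[5]; lo=5,mid=6 → [8, 13, 5, 7, 10, 14, 11, 6, 17, 15]
nums[mid]=11<14: swap nums[5],nums[6]; lo=6,mid=7 → [8, 13, 5, 7, 10, 11, 14, 6, 17, 15]
nums[mid]=6<14: swap nums[6],nums[7]; lo=7,mid=8 → [8, 13, 5, 7, 10, 11, 6, 14, 17, 15]
end: lo=7, hi=7; nums = [8, 13, 5, 7, 10, 11, 6, 14, 17, 15]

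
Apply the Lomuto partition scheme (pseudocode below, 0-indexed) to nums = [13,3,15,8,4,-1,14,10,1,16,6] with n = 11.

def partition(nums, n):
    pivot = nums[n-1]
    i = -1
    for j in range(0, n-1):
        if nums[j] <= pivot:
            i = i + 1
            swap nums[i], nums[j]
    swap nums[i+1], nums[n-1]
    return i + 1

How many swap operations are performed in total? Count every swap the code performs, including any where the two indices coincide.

pivot=6, i=-1
j=0: 13>6, skip
j=1: 3≤6, i=0, swap(0,1) ⇒ [3,13,15,8,4,-1,14,10,1,16,6]
j=2: 15>6, skip
j=3: 8>6, skip
j=4: 4≤6, i=1, swap(1,4) ⇒ [3,4,15,8,13,-1,14,10,1,16,6]
j=5: -1≤6, i=2, swap(2,5) ⇒ [3,4,-1,8,13,15,14,10,1,16,6]
j=6: 14>6, skip
j=7: 10>6, skip
j=8: 1≤6, i=3, swap(3,8) ⇒ [3,4,-1,1,13,15,14,10,8,16,6]
j=9: 16>6, skip
swap(4,10) ⇒ [3,4,-1,1,6,15,14,10,8,16,13]; return 4

5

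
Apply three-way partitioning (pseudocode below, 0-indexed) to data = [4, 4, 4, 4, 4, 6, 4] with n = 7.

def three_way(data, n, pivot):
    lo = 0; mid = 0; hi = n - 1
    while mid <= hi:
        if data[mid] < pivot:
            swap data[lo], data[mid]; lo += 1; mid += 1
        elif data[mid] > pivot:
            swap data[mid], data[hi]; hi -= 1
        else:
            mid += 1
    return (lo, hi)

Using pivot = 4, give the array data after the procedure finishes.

pivot = 4; lo=0, mid=0, hi=6
data[mid]=4=4: mid=1
data[mid]=4=4: mid=2
data[mid]=4=4: mid=3
data[mid]=4=4: mid=4
data[mid]=4=4: mid=5
data[mid]=6>4: swap data[5],data[6]; hi=5 → [4, 4, 4, 4, 4, 4, 6]
data[mid]=4=4: mid=6
end: lo=0, hi=5; data = [4, 4, 4, 4, 4, 4, 6]

[4, 4, 4, 4, 4, 4, 6]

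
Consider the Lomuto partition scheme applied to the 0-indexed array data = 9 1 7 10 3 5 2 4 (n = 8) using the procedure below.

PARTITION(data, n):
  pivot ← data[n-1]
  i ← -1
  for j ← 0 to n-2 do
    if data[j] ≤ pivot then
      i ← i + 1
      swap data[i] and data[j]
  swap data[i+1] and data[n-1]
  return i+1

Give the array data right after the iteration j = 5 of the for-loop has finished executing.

1 3 7 10 9 5 2 4

pivot = data[7] = 4; i = -1
j=0: data[0]=9 > 4 → no swap
j=1: data[1]=1 ≤ 4 → i=0, swap data[0],data[1] → 1 9 7 10 3 5 2 4
j=2: data[2]=7 > 4 → no swap
j=3: data[3]=10 > 4 → no swap
j=4: data[4]=3 ≤ 4 → i=1, swap data[1],data[4] → 1 3 7 10 9 5 2 4
j=5: data[5]=5 > 4 → no swap
(after j=5) data = 1 3 7 10 9 5 2 4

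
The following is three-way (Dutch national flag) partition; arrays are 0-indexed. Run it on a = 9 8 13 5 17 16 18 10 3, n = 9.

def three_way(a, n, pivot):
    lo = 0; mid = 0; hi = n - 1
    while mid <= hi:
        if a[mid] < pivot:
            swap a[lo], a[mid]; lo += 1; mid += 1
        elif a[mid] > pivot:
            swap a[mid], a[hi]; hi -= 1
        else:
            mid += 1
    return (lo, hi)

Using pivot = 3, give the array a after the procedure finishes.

pivot = 3; lo=0, mid=0, hi=8
a[mid]=9>3: swap a[0],a[8]; hi=7 → 3 8 13 5 17 16 18 10 9
a[mid]=3=3: mid=1
a[mid]=8>3: swap a[1],a[7]; hi=6 → 3 10 13 5 17 16 18 8 9
a[mid]=10>3: swap a[1],a[6]; hi=5 → 3 18 13 5 17 16 10 8 9
a[mid]=18>3: swap a[1],a[5]; hi=4 → 3 16 13 5 17 18 10 8 9
a[mid]=16>3: swap a[1],a[4]; hi=3 → 3 17 13 5 16 18 10 8 9
a[mid]=17>3: swap a[1],a[3]; hi=2 → 3 5 13 17 16 18 10 8 9
a[mid]=5>3: swap a[1],a[2]; hi=1 → 3 13 5 17 16 18 10 8 9
a[mid]=13>3: swap a[1],a[1]; hi=0 → 3 13 5 17 16 18 10 8 9
end: lo=0, hi=0; a = 3 13 5 17 16 18 10 8 9

3 13 5 17 16 18 10 8 9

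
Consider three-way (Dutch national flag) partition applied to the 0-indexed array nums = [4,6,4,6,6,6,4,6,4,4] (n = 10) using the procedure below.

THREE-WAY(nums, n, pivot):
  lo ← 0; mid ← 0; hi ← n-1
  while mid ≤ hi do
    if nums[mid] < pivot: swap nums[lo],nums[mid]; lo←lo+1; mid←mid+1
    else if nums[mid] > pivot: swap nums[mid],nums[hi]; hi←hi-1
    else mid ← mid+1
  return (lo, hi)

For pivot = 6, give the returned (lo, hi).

(5, 9)

pivot = 6; lo=0, mid=0, hi=9
nums[mid]=4<6: swap nums[0],nums[0]; lo=1,mid=1 → [4,6,4,6,6,6,4,6,4,4]
nums[mid]=6=6: mid=2
nums[mid]=4<6: swap nums[1],nums[2]; lo=2,mid=3 → [4,4,6,6,6,6,4,6,4,4]
nums[mid]=6=6: mid=4
nums[mid]=6=6: mid=5
nums[mid]=6=6: mid=6
nums[mid]=4<6: swap nums[2],nums[6]; lo=3,mid=7 → [4,4,4,6,6,6,6,6,4,4]
nums[mid]=6=6: mid=8
nums[mid]=4<6: swap nums[3],nums[8]; lo=4,mid=9 → [4,4,4,4,6,6,6,6,6,4]
nums[mid]=4<6: swap nums[4],nums[9]; lo=5,mid=10 → [4,4,4,4,4,6,6,6,6,6]
end: lo=5, hi=9; nums = [4,4,4,4,4,6,6,6,6,6]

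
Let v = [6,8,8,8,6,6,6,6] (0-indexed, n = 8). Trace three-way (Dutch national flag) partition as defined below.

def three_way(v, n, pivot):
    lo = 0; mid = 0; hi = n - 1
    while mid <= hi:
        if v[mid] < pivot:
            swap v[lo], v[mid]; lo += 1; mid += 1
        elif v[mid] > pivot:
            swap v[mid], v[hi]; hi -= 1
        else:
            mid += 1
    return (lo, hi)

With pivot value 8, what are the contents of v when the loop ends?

pivot = 8; lo=0, mid=0, hi=7
v[mid]=6<8: swap v[0],v[0]; lo=1,mid=1 → [6,8,8,8,6,6,6,6]
v[mid]=8=8: mid=2
v[mid]=8=8: mid=3
v[mid]=8=8: mid=4
v[mid]=6<8: swap v[1],v[4]; lo=2,mid=5 → [6,6,8,8,8,6,6,6]
v[mid]=6<8: swap v[2],v[5]; lo=3,mid=6 → [6,6,6,8,8,8,6,6]
v[mid]=6<8: swap v[3],v[6]; lo=4,mid=7 → [6,6,6,6,8,8,8,6]
v[mid]=6<8: swap v[4],v[7]; lo=5,mid=8 → [6,6,6,6,6,8,8,8]
end: lo=5, hi=7; v = [6,6,6,6,6,8,8,8]

[6,6,6,6,6,8,8,8]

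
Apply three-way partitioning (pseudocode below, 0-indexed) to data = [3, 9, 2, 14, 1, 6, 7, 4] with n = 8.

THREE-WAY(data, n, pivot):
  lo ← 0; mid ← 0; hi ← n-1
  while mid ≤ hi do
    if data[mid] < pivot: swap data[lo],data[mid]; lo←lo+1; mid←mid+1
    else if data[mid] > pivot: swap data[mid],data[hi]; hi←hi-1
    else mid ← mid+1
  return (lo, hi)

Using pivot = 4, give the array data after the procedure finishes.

[3, 2, 1, 4, 6, 7, 14, 9]

pivot = 4; lo=0, mid=0, hi=7
data[mid]=3<4: swap data[0],data[0]; lo=1,mid=1 → [3, 9, 2, 14, 1, 6, 7, 4]
data[mid]=9>4: swap data[1],data[7]; hi=6 → [3, 4, 2, 14, 1, 6, 7, 9]
data[mid]=4=4: mid=2
data[mid]=2<4: swap data[1],data[2]; lo=2,mid=3 → [3, 2, 4, 14, 1, 6, 7, 9]
data[mid]=14>4: swap data[3],data[6]; hi=5 → [3, 2, 4, 7, 1, 6, 14, 9]
data[mid]=7>4: swap data[3],data[5]; hi=4 → [3, 2, 4, 6, 1, 7, 14, 9]
data[mid]=6>4: swap data[3],data[4]; hi=3 → [3, 2, 4, 1, 6, 7, 14, 9]
data[mid]=1<4: swap data[2],data[3]; lo=3,mid=4 → [3, 2, 1, 4, 6, 7, 14, 9]
end: lo=3, hi=3; data = [3, 2, 1, 4, 6, 7, 14, 9]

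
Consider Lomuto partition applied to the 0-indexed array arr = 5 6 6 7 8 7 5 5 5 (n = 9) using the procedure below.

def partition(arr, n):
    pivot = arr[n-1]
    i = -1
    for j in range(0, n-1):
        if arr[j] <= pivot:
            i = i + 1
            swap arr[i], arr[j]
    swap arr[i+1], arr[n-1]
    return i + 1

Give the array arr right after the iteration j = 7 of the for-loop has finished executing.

pivot=5, i=-1
j=0: 5≤5, i=0, swap(0,0) ⇒ 5 6 6 7 8 7 5 5 5
j=1: 6>5, skip
j=2: 6>5, skip
j=3: 7>5, skip
j=4: 8>5, skip
j=5: 7>5, skip
j=6: 5≤5, i=1, swap(1,6) ⇒ 5 5 6 7 8 7 6 5 5
j=7: 5≤5, i=2, swap(2,7) ⇒ 5 5 5 7 8 7 6 6 5
(after j=7) arr = 5 5 5 7 8 7 6 6 5

5 5 5 7 8 7 6 6 5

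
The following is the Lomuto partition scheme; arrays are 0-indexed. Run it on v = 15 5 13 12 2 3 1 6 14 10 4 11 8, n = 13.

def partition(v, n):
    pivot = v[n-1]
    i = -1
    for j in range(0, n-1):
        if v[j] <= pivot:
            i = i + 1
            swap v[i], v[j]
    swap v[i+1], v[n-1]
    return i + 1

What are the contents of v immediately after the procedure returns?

5 2 3 1 6 4 8 15 14 10 13 11 12

pivot = v[12] = 8; i = -1
j=0: v[0]=15 > 8 → no swap
j=1: v[1]=5 ≤ 8 → i=0, swap v[0],v[1] → 5 15 13 12 2 3 1 6 14 10 4 11 8
j=2: v[2]=13 > 8 → no swap
j=3: v[3]=12 > 8 → no swap
j=4: v[4]=2 ≤ 8 → i=1, swap v[1],v[4] → 5 2 13 12 15 3 1 6 14 10 4 11 8
j=5: v[5]=3 ≤ 8 → i=2, swap v[2],v[5] → 5 2 3 12 15 13 1 6 14 10 4 11 8
j=6: v[6]=1 ≤ 8 → i=3, swap v[3],v[6] → 5 2 3 1 15 13 12 6 14 10 4 11 8
j=7: v[7]=6 ≤ 8 → i=4, swap v[4],v[7] → 5 2 3 1 6 13 12 15 14 10 4 11 8
j=8: v[8]=14 > 8 → no swap
j=9: v[9]=10 > 8 → no swap
j=10: v[10]=4 ≤ 8 → i=5, swap v[5],v[10] → 5 2 3 1 6 4 12 15 14 10 13 11 8
j=11: v[11]=11 > 8 → no swap
final swap v[6],v[12] → 5 2 3 1 6 4 8 15 14 10 13 11 12; return 6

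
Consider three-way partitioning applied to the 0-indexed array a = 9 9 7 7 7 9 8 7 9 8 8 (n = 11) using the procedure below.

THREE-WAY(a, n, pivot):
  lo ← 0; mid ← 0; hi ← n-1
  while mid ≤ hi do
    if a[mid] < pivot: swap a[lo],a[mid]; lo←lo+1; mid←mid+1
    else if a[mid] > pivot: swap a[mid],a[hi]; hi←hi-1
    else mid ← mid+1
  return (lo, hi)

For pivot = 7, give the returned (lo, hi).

pivot = 7; lo=0, mid=0, hi=10
a[mid]=9>7: swap a[0],a[10]; hi=9 → 8 9 7 7 7 9 8 7 9 8 9
a[mid]=8>7: swap a[0],a[9]; hi=8 → 8 9 7 7 7 9 8 7 9 8 9
a[mid]=8>7: swap a[0],a[8]; hi=7 → 9 9 7 7 7 9 8 7 8 8 9
a[mid]=9>7: swap a[0],a[7]; hi=6 → 7 9 7 7 7 9 8 9 8 8 9
a[mid]=7=7: mid=1
a[mid]=9>7: swap a[1],a[6]; hi=5 → 7 8 7 7 7 9 9 9 8 8 9
a[mid]=8>7: swap a[1],a[5]; hi=4 → 7 9 7 7 7 8 9 9 8 8 9
a[mid]=9>7: swap a[1],a[4]; hi=3 → 7 7 7 7 9 8 9 9 8 8 9
a[mid]=7=7: mid=2
a[mid]=7=7: mid=3
a[mid]=7=7: mid=4
end: lo=0, hi=3; a = 7 7 7 7 9 8 9 9 8 8 9

(0, 3)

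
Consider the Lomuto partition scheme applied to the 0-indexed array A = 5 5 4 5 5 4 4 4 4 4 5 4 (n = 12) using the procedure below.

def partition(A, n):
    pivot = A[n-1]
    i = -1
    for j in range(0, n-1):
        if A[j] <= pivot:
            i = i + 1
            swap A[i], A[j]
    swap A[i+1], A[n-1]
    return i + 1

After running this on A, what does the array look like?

pivot=4, i=-1
j=0: 5>4, skip
j=1: 5>4, skip
j=2: 4≤4, i=0, swap(0,2) ⇒ 4 5 5 5 5 4 4 4 4 4 5 4
j=3: 5>4, skip
j=4: 5>4, skip
j=5: 4≤4, i=1, swap(1,5) ⇒ 4 4 5 5 5 5 4 4 4 4 5 4
j=6: 4≤4, i=2, swap(2,6) ⇒ 4 4 4 5 5 5 5 4 4 4 5 4
j=7: 4≤4, i=3, swap(3,7) ⇒ 4 4 4 4 5 5 5 5 4 4 5 4
j=8: 4≤4, i=4, swap(4,8) ⇒ 4 4 4 4 4 5 5 5 5 4 5 4
j=9: 4≤4, i=5, swap(5,9) ⇒ 4 4 4 4 4 4 5 5 5 5 5 4
j=10: 5>4, skip
swap(6,11) ⇒ 4 4 4 4 4 4 4 5 5 5 5 5; return 6

4 4 4 4 4 4 4 5 5 5 5 5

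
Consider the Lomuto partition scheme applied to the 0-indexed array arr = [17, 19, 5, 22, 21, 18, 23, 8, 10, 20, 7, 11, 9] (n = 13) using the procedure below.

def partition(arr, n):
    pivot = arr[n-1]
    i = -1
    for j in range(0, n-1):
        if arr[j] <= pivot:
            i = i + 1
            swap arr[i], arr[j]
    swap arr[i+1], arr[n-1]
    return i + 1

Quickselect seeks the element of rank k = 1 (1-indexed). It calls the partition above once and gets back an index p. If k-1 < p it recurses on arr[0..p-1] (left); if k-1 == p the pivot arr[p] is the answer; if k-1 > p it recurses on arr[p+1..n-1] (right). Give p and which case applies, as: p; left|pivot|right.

3; left

pivot = arr[12] = 9; i = -1
j=0: arr[0]=17 > 9 → no swap
j=1: arr[1]=19 > 9 → no swap
j=2: arr[2]=5 ≤ 9 → i=0, swap arr[0],arr[2] → [5, 19, 17, 22, 21, 18, 23, 8, 10, 20, 7, 11, 9]
j=3: arr[3]=22 > 9 → no swap
j=4: arr[4]=21 > 9 → no swap
j=5: arr[5]=18 > 9 → no swap
j=6: arr[6]=23 > 9 → no swap
j=7: arr[7]=8 ≤ 9 → i=1, swap arr[1],arr[7] → [5, 8, 17, 22, 21, 18, 23, 19, 10, 20, 7, 11, 9]
j=8: arr[8]=10 > 9 → no swap
j=9: arr[9]=20 > 9 → no swap
j=10: arr[10]=7 ≤ 9 → i=2, swap arr[2],arr[10] → [5, 8, 7, 22, 21, 18, 23, 19, 10, 20, 17, 11, 9]
j=11: arr[11]=11 > 9 → no swap
final swap arr[3],arr[12] → [5, 8, 7, 9, 21, 18, 23, 19, 10, 20, 17, 11, 22]; return 3
p = 3; k-1 = 0 < 3 ⇒ left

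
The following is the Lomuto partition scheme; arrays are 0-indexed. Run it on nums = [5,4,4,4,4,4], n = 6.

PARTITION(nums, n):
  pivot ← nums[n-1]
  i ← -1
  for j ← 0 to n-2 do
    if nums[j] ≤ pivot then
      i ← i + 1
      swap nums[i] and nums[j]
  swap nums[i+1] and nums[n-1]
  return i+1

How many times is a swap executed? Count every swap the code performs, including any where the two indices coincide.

pivot=4, i=-1
j=0: 5>4, skip
j=1: 4≤4, i=0, swap(0,1) ⇒ [4,5,4,4,4,4]
j=2: 4≤4, i=1, swap(1,2) ⇒ [4,4,5,4,4,4]
j=3: 4≤4, i=2, swap(2,3) ⇒ [4,4,4,5,4,4]
j=4: 4≤4, i=3, swap(3,4) ⇒ [4,4,4,4,5,4]
swap(4,5) ⇒ [4,4,4,4,4,5]; return 4

5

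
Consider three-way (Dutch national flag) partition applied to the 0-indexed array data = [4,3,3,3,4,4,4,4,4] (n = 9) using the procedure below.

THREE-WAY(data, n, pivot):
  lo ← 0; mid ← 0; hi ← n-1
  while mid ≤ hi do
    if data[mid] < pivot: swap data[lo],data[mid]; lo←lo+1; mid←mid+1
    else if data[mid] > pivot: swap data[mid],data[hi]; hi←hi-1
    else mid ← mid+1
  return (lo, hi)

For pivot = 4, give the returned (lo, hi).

pivot = 4; lo=0, mid=0, hi=8
data[mid]=4=4: mid=1
data[mid]=3<4: swap data[0],data[1]; lo=1,mid=2 → [3,4,3,3,4,4,4,4,4]
data[mid]=3<4: swap data[1],data[2]; lo=2,mid=3 → [3,3,4,3,4,4,4,4,4]
data[mid]=3<4: swap data[2],data[3]; lo=3,mid=4 → [3,3,3,4,4,4,4,4,4]
data[mid]=4=4: mid=5
data[mid]=4=4: mid=6
data[mid]=4=4: mid=7
data[mid]=4=4: mid=8
data[mid]=4=4: mid=9
end: lo=3, hi=8; data = [3,3,3,4,4,4,4,4,4]

(3, 8)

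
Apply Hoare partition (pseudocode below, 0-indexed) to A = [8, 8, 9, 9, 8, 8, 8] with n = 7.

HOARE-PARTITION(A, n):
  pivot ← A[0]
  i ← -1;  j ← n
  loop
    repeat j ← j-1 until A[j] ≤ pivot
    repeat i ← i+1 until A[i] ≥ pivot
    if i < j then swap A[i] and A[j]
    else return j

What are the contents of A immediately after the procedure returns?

[8, 8, 8, 9, 9, 8, 8]

pivot=8
j stops at 6 (8), i stops at 0 (8); swap ⇒ [8, 8, 9, 9, 8, 8, 8]
j stops at 5 (8), i stops at 1 (8); swap ⇒ [8, 8, 9, 9, 8, 8, 8]
j stops at 4 (8), i stops at 2 (9); swap ⇒ [8, 8, 8, 9, 9, 8, 8]
j stops at 2, i stops at 3; i≥j ⇒ return 2. A=[8, 8, 8, 9, 9, 8, 8]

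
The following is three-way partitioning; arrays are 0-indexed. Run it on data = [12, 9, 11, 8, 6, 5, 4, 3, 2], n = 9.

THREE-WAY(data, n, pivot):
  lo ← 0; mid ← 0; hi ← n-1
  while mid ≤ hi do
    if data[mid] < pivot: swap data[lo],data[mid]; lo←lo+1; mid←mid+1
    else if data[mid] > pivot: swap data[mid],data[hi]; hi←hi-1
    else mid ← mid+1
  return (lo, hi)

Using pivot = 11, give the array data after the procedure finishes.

[2, 9, 8, 6, 5, 4, 3, 11, 12]

lo=0 mid=0 hi=8
12>11: swap(0,8), hi=7 ⇒ [2, 9, 11, 8, 6, 5, 4, 3, 12]
2<11: swap(0,0), lo=1 mid=1 ⇒ [2, 9, 11, 8, 6, 5, 4, 3, 12]
9<11: swap(1,1), lo=2 mid=2 ⇒ [2, 9, 11, 8, 6, 5, 4, 3, 12]
11=11: mid=3
8<11: swap(2,3), lo=3 mid=4 ⇒ [2, 9, 8, 11, 6, 5, 4, 3, 12]
6<11: swap(3,4), lo=4 mid=5 ⇒ [2, 9, 8, 6, 11, 5, 4, 3, 12]
5<11: swap(4,5), lo=5 mid=6 ⇒ [2, 9, 8, 6, 5, 11, 4, 3, 12]
4<11: swap(5,6), lo=6 mid=7 ⇒ [2, 9, 8, 6, 5, 4, 11, 3, 12]
3<11: swap(6,7), lo=7 mid=8 ⇒ [2, 9, 8, 6, 5, 4, 3, 11, 12]
done. lo=7 hi=7; data=[2, 9, 8, 6, 5, 4, 3, 11, 12]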